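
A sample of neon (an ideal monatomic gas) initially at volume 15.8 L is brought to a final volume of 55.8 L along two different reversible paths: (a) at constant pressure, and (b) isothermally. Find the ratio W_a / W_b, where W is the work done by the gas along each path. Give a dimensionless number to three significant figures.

W_a / W_b ≈ 2.01

Path (a) isobaric: W = P₁(V₂ − V₁) → W_a/(P₁V₁) = 2.532.
Path (b) isothermal: W = P₁V₁ ln(V₂/V₁) → W_b/(P₁V₁) = 1.262.
W_a / W_b = 2.532 / 1.262 = 2.006.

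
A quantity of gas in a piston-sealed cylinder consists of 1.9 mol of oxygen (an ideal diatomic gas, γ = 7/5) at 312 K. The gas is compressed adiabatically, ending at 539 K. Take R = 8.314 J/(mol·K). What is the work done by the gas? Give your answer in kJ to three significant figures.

W ≈ -8.96 kJ

Adiabatic ⇒ Q = 0, so W_by = −ΔU = nCᵥ(T₁ − T₂).
Cᵥ = 5R/2 = 20.79 J/(mol·K).
W = (1.9)(20.79)(312 − 539) = -8965 J.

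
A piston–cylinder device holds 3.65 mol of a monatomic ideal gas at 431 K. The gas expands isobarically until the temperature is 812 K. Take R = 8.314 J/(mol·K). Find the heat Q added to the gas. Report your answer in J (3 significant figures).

Isobaric: W = nRΔT = (3.65)(8.314)(381) = 11562 J.
ΔU = nCᵥΔT with Cᵥ = 3R/2: ΔU = (3.65)(12.47)(381) = 17343 J.
Q = ΔU + W = 17343 + 11562 = 28905 J.

Q ≈ 28900 J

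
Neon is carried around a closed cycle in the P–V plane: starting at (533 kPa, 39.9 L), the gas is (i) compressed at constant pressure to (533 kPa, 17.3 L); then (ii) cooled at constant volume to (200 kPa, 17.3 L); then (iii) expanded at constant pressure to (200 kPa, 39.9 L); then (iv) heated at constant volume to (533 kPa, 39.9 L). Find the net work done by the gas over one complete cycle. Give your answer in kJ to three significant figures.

Constant-volume legs do no work.
W(i) = (533)(17.3 − 39.9) = -12046 J; W(iii) = (200)(39.9 − 17.3) = 4520 J.
W_net = -12046 + 4520 = -7526 J (the counter-clockwise enclosed area).

W_net ≈ -7.53 kJ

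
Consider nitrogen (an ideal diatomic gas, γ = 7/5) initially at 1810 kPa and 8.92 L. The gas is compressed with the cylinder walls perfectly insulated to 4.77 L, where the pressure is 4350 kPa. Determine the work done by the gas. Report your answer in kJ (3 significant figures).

Adiabatic: W = (P₁V₁ − P₂V₂)/(γ − 1) with γ = 7/5.
P₁V₁ = 16145 J, P₂V₂ = 20749 J.
W = (16145 − 20749) / 0.4 = -11511 J.

W ≈ -11.5 kJ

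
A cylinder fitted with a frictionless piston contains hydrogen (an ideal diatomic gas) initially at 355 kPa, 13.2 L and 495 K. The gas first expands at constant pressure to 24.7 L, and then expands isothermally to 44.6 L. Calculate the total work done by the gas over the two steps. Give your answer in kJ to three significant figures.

Step 1 (isobaric): W = PΔV = (355 kPa)(24.7 − 13.2 L) = 4082 J.
After step 1: P = 355 kPa, V = 24.7 L, T = 926.2 K.
Step 2 (isothermal): W = P₁V₁ ln(V₂/V₁) = (8768) ln(44.6/24.7) = 5182 J.
W_total = 4082 + 5182 = 9264 J.

W_total ≈ 9.26 kJ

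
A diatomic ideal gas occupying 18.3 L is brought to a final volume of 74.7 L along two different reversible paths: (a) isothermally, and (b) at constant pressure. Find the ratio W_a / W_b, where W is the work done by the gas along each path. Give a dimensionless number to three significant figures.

W_a / W_b ≈ 0.456

Path (a) isothermal: W = P₁V₁ ln(V₂/V₁) → W_a/(P₁V₁) = 1.407.
Path (b) isobaric: W = P₁(V₂ − V₁) → W_b/(P₁V₁) = 3.082.
W_a / W_b = 1.407 / 3.082 = 0.4564.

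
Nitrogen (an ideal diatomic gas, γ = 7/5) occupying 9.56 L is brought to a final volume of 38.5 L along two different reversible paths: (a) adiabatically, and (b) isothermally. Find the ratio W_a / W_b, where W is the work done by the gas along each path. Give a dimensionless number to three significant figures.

W_a / W_b ≈ 0.767

Path (a) adiabatic: W = P₁V₁(1 − (V₁/V₂)^(γ−1))/(γ−1) → W_a/(P₁V₁) = 1.068.
Path (b) isothermal: W = P₁V₁ ln(V₂/V₁) → W_b/(P₁V₁) = 1.393.
W_a / W_b = 1.068 / 1.393 = 0.7667.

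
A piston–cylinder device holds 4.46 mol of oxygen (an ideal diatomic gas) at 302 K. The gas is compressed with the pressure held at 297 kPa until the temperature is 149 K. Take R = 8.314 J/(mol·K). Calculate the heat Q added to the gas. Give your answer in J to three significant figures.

Isobaric: W = nRΔT = (4.46)(8.314)(-153) = -5673 J.
ΔU = nCᵥΔT with Cᵥ = 5R/2: ΔU = (4.46)(20.79)(-153) = -14183 J.
Q = ΔU + W = -14183 − 5673 = -19857 J.

Q ≈ -19900 J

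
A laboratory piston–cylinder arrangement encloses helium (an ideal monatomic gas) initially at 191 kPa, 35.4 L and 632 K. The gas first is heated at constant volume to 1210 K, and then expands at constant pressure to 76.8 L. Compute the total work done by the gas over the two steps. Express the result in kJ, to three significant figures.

W_total ≈ 15.1 kJ

Step 1 (isochoric): W = 0 (constant volume).
After step 1: P = 365.7 kPa (V unchanged).
Step 2 (isobaric): W = PΔV = (365.7 kPa)(76.8 − 35.4 L) = 15139 J.
W_total = 0 + 15139 = 15139 J.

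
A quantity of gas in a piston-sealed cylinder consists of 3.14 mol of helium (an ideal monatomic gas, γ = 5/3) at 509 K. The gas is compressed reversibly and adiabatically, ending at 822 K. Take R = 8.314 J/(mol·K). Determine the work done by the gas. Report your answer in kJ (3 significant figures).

W ≈ -12.3 kJ

Adiabatic ⇒ Q = 0, so W_by = −ΔU = nCᵥ(T₁ − T₂).
Cᵥ = 3R/2 = 12.47 J/(mol·K).
W = (3.14)(12.47)(509 − 822) = -12257 J.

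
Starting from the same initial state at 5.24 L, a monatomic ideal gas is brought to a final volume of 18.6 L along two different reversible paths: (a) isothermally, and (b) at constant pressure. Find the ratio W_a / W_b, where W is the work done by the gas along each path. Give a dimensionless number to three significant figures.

Path (a) isothermal: W = P₁V₁ ln(V₂/V₁) → W_a/(P₁V₁) = 1.267.
Path (b) isobaric: W = P₁(V₂ − V₁) → W_b/(P₁V₁) = 2.55.
W_a / W_b = 1.267 / 2.55 = 0.4969.

W_a / W_b ≈ 0.497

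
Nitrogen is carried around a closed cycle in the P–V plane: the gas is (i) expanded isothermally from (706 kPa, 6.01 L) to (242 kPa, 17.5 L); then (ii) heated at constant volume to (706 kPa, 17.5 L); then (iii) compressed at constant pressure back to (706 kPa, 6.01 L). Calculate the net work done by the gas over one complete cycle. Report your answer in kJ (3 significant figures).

W_net ≈ -3.58 kJ

Leg (i): W = PᵢVᵢ ln(V_f/Vᵢ) = (4243) ln(17.5/6.01) = 4535 J.
Leg (ii): W = 0.
Leg (iii): W = PΔV = (706)(6.01 − 17.5) = -8112 J.
W_net = 4535 − 8112 = -3577 J.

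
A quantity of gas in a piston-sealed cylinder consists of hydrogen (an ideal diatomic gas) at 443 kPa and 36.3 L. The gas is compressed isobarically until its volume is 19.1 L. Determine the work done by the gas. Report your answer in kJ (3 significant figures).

Isobaric: W = P ΔV.
W = (443 kPa)(19.1 − 36.3 L) = (443)(-17.2) = -7620 J.

W ≈ -7.62 kJ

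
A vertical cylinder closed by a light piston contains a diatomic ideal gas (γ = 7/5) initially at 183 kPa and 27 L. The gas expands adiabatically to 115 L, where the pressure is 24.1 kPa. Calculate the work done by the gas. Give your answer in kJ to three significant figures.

Adiabatic: W = (P₁V₁ − P₂V₂)/(γ − 1) with γ = 7/5.
P₁V₁ = 4941 J, P₂V₂ = 2772 J.
W = (4941 − 2772) / 0.4 = 5424 J.

W ≈ 5.42 kJ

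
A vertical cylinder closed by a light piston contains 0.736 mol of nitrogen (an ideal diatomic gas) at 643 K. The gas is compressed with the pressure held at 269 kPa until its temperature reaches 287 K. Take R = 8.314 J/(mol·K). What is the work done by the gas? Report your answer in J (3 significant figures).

Isobaric: W = P ΔV = nR ΔT.
W = (0.736)(8.314)(287 − 643) = -2178 J.

W ≈ -2180 J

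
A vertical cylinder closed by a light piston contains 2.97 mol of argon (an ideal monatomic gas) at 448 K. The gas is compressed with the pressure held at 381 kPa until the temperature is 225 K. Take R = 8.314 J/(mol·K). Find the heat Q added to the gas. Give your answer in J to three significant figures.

Isobaric: W = nRΔT = (2.97)(8.314)(-223) = -5506 J.
ΔU = nCᵥΔT with Cᵥ = 3R/2: ΔU = (2.97)(12.47)(-223) = -8260 J.
Q = ΔU + W = -8260 − 5506 = -13766 J.

Q ≈ -13800 J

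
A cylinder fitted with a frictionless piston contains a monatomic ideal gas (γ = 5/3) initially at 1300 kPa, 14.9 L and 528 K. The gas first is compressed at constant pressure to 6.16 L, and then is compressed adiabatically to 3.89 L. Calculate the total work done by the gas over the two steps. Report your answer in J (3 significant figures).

Step 1 (isobaric): W = PΔV = (1300 kPa)(6.16 − 14.9 L) = -11362 J.
After step 1: P = 1300 kPa, V = 6.16 L, T = 218.3 K.
Step 2 (adiabatic): W = (P₁V₁ − P₂V₂)/(γ−1) = (8008 − 10880)/0.667 = -4307 J.
W_total = -11362 − 4307 = -15669 J.

W_total ≈ -15700 J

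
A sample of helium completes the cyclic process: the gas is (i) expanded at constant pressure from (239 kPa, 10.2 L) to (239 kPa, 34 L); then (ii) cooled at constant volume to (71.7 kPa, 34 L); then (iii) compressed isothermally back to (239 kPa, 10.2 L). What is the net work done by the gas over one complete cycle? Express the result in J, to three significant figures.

Leg (i): W = PΔV = (239)(34 − 10.2) = 5688 J.
Leg (ii): W = 0.
Leg (iii): W = PᵢVᵢ ln(V_f/Vᵢ) = (2438) ln(10.2/34) = -2935 J.
W_net = 5688 − 2935 = 2753 J.

W_net ≈ 2750 J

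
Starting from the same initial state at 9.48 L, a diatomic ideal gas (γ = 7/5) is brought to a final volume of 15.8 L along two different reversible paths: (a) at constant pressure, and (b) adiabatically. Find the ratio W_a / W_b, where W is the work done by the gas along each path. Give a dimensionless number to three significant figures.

Path (a) isobaric: W = P₁(V₂ − V₁) → W_a/(P₁V₁) = 0.6667.
Path (b) adiabatic: W = P₁V₁(1 − (V₁/V₂)^(γ−1))/(γ−1) → W_b/(P₁V₁) = 0.462.
W_a / W_b = 0.6667 / 0.462 = 1.443.

W_a / W_b ≈ 1.44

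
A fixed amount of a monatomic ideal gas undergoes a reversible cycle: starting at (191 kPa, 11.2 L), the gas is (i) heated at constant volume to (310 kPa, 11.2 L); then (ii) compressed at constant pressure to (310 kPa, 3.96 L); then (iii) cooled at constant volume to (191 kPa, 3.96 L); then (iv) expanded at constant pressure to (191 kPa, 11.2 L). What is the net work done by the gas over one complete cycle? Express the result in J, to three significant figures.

W_net ≈ -862 J

Constant-volume legs do no work.
W(ii) = (310)(3.96 − 11.2) = -2244 J; W(iv) = (191)(11.2 − 3.96) = 1383 J.
W_net = -2244 + 1383 = -861.6 J (the counter-clockwise enclosed area).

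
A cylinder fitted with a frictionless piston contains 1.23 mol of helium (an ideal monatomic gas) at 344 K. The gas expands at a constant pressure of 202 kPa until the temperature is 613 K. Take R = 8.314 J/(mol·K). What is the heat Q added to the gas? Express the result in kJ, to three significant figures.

Isobaric: W = nRΔT = (1.23)(8.314)(269) = 2751 J.
ΔU = nCᵥΔT with Cᵥ = 3R/2: ΔU = (1.23)(12.47)(269) = 4126 J.
Q = ΔU + W = 4126 + 2751 = 6877 J.

Q ≈ 6.88 kJ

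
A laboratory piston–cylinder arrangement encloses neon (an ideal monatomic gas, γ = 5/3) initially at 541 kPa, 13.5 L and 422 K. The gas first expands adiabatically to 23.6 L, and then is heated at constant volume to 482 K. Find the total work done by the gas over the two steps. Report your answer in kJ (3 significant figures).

W_total ≈ 3.41 kJ

Step 1 (adiabatic): W = (P₁V₁ − P₂V₂)/(γ−1) = (7304 − 5033)/0.667 = 3406 J.
Step 2 (isochoric): W = 0 (constant volume).
W_total = 3406 + 0 = 3406 J.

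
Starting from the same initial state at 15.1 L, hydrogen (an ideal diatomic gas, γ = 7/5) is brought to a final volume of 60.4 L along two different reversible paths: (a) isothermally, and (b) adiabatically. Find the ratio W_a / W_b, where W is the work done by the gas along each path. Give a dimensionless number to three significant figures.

W_a / W_b ≈ 1.30

Path (a) isothermal: W = P₁V₁ ln(V₂/V₁) → W_a/(P₁V₁) = 1.386.
Path (b) adiabatic: W = P₁V₁(1 − (V₁/V₂)^(γ−1))/(γ−1) → W_b/(P₁V₁) = 1.064.
W_a / W_b = 1.386 / 1.064 = 1.303.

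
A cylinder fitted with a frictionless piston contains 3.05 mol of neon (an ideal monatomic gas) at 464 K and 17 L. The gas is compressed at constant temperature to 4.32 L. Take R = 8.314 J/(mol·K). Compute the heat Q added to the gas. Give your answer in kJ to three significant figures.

Isothermal ⇒ ΔU = 0, so Q = W = nRT ln(V₂/V₁).
Q = (3.05)(8.314)(464) ln(4.32/17) = 11766 × -1.37 = -16119 J.

Q ≈ -16.1 kJ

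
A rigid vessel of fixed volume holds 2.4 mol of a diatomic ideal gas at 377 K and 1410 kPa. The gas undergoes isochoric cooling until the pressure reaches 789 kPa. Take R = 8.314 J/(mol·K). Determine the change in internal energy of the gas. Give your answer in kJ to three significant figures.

ΔU ≈ -8.28 kJ

Constant volume ⇒ W = 0, so Q = ΔU = nCᵥΔT with Cᵥ = 5R/2 = 20.79 J/(mol·K).
At constant V, T₂/T₁ = P₂/P₁ ⇒ ΔT = T₁(P₂/P₁ − 1) = 377·(789/1410 − 1) = -166 K.
ΔU = (2.4)(20.79)(-166) = -8283 J.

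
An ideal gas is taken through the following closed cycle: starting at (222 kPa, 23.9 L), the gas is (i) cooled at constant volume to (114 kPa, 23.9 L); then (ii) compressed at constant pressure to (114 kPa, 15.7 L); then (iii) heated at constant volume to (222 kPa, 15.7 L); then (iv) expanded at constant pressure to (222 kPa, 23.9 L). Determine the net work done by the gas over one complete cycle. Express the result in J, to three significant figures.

W_net ≈ 886 J

Constant-volume legs do no work.
W(ii) = (114)(15.7 − 23.9) = -934.8 J; W(iv) = (222)(23.9 − 15.7) = 1820 J.
W_net = -934.8 + 1820 = 885.6 J (the clockwise enclosed area).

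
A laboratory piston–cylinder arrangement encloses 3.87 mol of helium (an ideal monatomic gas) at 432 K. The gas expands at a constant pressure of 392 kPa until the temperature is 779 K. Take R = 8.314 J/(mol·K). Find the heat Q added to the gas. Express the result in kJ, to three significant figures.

Q ≈ 27.9 kJ

Isobaric: W = nRΔT = (3.87)(8.314)(347) = 11165 J.
ΔU = nCᵥΔT with Cᵥ = 3R/2: ΔU = (3.87)(12.47)(347) = 16747 J.
Q = ΔU + W = 16747 + 11165 = 27912 J.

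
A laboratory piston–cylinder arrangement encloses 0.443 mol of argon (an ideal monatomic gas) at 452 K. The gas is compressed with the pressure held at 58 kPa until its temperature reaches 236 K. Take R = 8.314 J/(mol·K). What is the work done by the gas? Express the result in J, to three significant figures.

W ≈ -796 J

Isobaric: W = P ΔV = nR ΔT.
W = (0.443)(8.314)(236 − 452) = -795.6 J.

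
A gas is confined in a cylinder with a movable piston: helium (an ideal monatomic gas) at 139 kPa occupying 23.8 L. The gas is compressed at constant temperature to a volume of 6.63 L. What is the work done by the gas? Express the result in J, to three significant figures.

W ≈ -4230 J

Isothermal: W = nRT ln(V₂/V₁) = P₁V₁ ln(V₂/V₁).
P₁V₁ = (139 kPa)(23.8 L) = 3308 J.
W = 3308 × ln(6.63/23.8) = 3308 × -1.278
W_by_gas = -4228 J.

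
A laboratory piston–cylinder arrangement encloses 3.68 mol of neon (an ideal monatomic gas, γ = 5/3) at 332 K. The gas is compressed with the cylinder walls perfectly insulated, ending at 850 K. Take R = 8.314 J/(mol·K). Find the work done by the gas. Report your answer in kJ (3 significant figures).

W ≈ -23.8 kJ

Adiabatic ⇒ Q = 0, so W_by = −ΔU = nCᵥ(T₁ − T₂).
Cᵥ = 3R/2 = 12.47 J/(mol·K).
W = (3.68)(12.47)(332 − 850) = -23773 J.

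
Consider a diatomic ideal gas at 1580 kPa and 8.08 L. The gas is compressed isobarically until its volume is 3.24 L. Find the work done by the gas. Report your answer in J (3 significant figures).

Isobaric: W = P ΔV.
W = (1580 kPa)(3.24 − 8.08 L) = (1580)(-4.84) = -7647 J.

W ≈ -7650 J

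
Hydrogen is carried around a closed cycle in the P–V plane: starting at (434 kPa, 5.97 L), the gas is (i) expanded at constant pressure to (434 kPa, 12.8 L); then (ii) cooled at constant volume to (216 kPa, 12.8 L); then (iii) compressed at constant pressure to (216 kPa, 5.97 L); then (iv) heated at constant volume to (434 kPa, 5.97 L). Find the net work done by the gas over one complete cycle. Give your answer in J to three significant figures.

Constant-volume legs do no work.
W(i) = (434)(12.8 − 5.97) = 2964 J; W(iii) = (216)(5.97 − 12.8) = -1475 J.
W_net = 2964 − 1475 = 1489 J (the clockwise enclosed area).

W_net ≈ 1490 J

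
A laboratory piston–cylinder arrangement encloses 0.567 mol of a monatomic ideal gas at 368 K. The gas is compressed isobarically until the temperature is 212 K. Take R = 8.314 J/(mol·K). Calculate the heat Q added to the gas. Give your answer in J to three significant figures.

Q ≈ -1840 J

Isobaric: W = nRΔT = (0.567)(8.314)(-156) = -735.4 J.
ΔU = nCᵥΔT with Cᵥ = 3R/2: ΔU = (0.567)(12.47)(-156) = -1103 J.
Q = ΔU + W = -1103 − 735.4 = -1838 J.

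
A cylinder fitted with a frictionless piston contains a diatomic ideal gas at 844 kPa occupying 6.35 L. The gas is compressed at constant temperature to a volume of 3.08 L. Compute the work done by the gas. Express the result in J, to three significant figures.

W ≈ -3880 J

Isothermal: W = nRT ln(V₂/V₁) = P₁V₁ ln(V₂/V₁).
P₁V₁ = (844 kPa)(6.35 L) = 5359 J.
W = 5359 × ln(3.08/6.35) = 5359 × -0.7235
W_by_gas = -3878 J.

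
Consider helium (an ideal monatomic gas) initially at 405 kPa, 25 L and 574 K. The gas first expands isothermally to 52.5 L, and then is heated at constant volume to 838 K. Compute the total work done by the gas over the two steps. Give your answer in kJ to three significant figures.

W_total ≈ 7.51 kJ

Step 1 (isothermal): W = P₁V₁ ln(V₂/V₁) = (10125) ln(52.5/25) = 7512 J.
Step 2 (isochoric): W = 0 (constant volume).
W_total = 7512 + 0 = 7512 J.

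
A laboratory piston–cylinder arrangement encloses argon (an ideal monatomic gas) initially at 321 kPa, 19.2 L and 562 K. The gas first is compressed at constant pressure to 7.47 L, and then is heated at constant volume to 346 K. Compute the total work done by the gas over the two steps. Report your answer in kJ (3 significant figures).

W_total ≈ -3.77 kJ

Step 1 (isobaric): W = PΔV = (321 kPa)(7.47 − 19.2 L) = -3765 J.
Step 2 (isochoric): W = 0 (constant volume).
W_total = -3765 + 0 = -3765 J.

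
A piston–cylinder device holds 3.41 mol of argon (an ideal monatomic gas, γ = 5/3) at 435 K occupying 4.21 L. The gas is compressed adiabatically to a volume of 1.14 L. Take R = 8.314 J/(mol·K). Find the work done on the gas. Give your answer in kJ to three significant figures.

W ≈ 25.7 kJ

Adiabatic: TV^(γ−1) = const with γ = 5/3.
T₂ = T₁ (V₁/V₂)^(γ−1) = 435 × (4.21/1.14)^0.667 = 435 × 2.389 = 1039 K.
W_by = nCᵥ(T₁ − T₂) = (3.41)(12.47)(435 − 1039) = -25699 J.
Work on gas = −W_by = 25699 J.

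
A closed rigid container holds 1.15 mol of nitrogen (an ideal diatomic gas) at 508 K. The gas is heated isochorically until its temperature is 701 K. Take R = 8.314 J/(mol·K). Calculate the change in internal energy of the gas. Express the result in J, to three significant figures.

ΔU ≈ 4610 J

Constant volume ⇒ W = 0, so Q = ΔU = nCᵥΔT with Cᵥ = 5R/2 = 20.79 J/(mol·K).
ΔU = (1.15)(20.79)(701 − 508) = 4613 J.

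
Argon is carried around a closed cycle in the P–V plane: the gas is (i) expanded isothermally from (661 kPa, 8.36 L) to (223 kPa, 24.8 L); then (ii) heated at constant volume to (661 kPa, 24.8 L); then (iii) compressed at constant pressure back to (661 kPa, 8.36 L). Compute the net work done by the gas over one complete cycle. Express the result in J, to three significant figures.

W_net ≈ -4860 J

Leg (i): W = PᵢVᵢ ln(V_f/Vᵢ) = (5526) ln(24.8/8.36) = 6009 J.
Leg (ii): W = 0.
Leg (iii): W = PΔV = (661)(8.36 − 24.8) = -10867 J.
W_net = 6009 − 10867 = -4858 J.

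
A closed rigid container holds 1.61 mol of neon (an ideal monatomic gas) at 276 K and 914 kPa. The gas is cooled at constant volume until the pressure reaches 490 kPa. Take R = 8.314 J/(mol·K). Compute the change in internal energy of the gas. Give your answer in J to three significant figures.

Constant volume ⇒ W = 0, so Q = ΔU = nCᵥΔT with Cᵥ = 3R/2 = 12.47 J/(mol·K).
At constant V, T₂/T₁ = P₂/P₁ ⇒ ΔT = T₁(P₂/P₁ − 1) = 276·(490/914 − 1) = -128 K.
ΔU = (1.61)(12.47)(-128) = -2571 J.

ΔU ≈ -2570 J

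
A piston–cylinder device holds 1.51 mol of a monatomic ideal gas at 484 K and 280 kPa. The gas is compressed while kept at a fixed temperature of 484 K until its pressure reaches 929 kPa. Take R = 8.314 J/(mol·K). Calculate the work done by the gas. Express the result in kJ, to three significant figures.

Isothermal process: W = nRT ln(V₂/V₁) = nRT ln(P₁/P₂).
W = (1.51)(8.314)(484) × ln(280/929)
  = 6076 × ln(0.3014) = 6076 × -1.199
W_by_gas = -7287 J.

W ≈ -7.29 kJ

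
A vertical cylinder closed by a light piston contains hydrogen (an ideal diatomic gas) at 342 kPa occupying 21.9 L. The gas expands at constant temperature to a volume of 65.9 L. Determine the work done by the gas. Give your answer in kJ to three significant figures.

W ≈ 8.25 kJ

Isothermal: W = nRT ln(V₂/V₁) = P₁V₁ ln(V₂/V₁).
P₁V₁ = (342 kPa)(21.9 L) = 7490 J.
W = 7490 × ln(65.9/21.9) = 7490 × 1.102
W_by_gas = 8251 J.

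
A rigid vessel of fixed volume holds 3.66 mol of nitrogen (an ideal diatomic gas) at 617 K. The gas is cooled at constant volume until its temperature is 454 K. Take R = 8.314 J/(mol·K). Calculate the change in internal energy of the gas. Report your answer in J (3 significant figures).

ΔU ≈ -12400 J

Constant volume ⇒ W = 0, so Q = ΔU = nCᵥΔT with Cᵥ = 5R/2 = 20.79 J/(mol·K).
ΔU = (3.66)(20.79)(454 − 617) = -12400 J.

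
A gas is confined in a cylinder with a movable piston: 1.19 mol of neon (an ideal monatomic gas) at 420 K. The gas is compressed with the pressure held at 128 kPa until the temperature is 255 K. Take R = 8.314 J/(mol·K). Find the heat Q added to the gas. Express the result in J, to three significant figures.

Q ≈ -4080 J

Isobaric: W = nRΔT = (1.19)(8.314)(-165) = -1632 J.
ΔU = nCᵥΔT with Cᵥ = 3R/2: ΔU = (1.19)(12.47)(-165) = -2449 J.
Q = ΔU + W = -2449 − 1632 = -4081 J.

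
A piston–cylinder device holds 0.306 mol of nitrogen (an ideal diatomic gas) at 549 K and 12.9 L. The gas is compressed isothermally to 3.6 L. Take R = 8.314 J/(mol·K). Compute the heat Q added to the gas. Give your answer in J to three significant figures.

Isothermal ⇒ ΔU = 0, so Q = W = nRT ln(V₂/V₁).
Q = (0.306)(8.314)(549) ln(3.6/12.9) = 1397 × -1.276 = -1783 J.

Q ≈ -1780 J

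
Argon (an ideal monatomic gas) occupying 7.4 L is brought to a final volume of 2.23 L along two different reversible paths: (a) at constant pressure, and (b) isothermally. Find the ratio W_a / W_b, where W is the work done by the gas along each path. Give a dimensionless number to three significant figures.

W_a / W_b ≈ 0.582

Path (a) isobaric: W = P₁(V₂ − V₁) → W_a/(P₁V₁) = -0.6986.
Path (b) isothermal: W = P₁V₁ ln(V₂/V₁) → W_b/(P₁V₁) = -1.199.
W_a / W_b = -0.6986 / -1.199 = 0.5825.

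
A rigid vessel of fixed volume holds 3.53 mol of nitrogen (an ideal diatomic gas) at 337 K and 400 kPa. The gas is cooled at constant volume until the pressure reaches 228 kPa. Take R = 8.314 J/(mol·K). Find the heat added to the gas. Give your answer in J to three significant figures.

Constant volume ⇒ W = 0, so Q = ΔU = nCᵥΔT with Cᵥ = 5R/2 = 20.79 J/(mol·K).
At constant V, T₂/T₁ = P₂/P₁ ⇒ ΔT = T₁(P₂/P₁ − 1) = 337·(228/400 − 1) = -144.9 K.
ΔU = (3.53)(20.79)(-144.9) = -10632 J.

Q ≈ -10600 J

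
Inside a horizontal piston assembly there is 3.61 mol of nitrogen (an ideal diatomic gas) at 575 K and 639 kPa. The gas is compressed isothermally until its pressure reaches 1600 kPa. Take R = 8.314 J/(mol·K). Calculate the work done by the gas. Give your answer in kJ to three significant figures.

Isothermal process: W = nRT ln(V₂/V₁) = nRT ln(P₁/P₂).
W = (3.61)(8.314)(575) × ln(639/1600)
  = 17258 × ln(0.3994) = 17258 × -0.9179
W_by_gas = -15840 J.

W ≈ -15.8 kJ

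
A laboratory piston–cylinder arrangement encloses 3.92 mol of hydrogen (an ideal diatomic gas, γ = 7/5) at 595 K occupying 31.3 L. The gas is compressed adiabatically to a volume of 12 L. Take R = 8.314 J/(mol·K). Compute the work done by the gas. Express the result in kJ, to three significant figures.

Adiabatic: TV^(γ−1) = const with γ = 7/5.
T₂ = T₁ (V₁/V₂)^(γ−1) = 595 × (31.3/12)^0.4 = 595 × 1.467 = 873.1 K.
W_by = nCᵥ(T₁ − T₂) = (3.92)(20.79)(595 − 873.1) = -22659 J.

W ≈ -22.7 kJ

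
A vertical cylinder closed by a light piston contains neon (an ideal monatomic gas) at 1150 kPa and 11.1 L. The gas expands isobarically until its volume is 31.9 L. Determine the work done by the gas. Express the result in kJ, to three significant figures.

W ≈ 23.9 kJ

Isobaric: W = P ΔV.
W = (1150 kPa)(31.9 − 11.1 L) = (1150)(20.8) = 23920 J.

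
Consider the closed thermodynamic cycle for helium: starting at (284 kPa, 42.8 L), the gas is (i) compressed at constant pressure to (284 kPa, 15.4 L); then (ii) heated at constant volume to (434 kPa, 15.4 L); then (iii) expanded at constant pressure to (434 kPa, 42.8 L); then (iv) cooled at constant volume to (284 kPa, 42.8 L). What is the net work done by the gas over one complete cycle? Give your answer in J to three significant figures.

W_net ≈ 4110 J

Constant-volume legs do no work.
W(i) = (284)(15.4 − 42.8) = -7782 J; W(iii) = (434)(42.8 − 15.4) = 11892 J.
W_net = -7782 + 11892 = 4110 J (the clockwise enclosed area).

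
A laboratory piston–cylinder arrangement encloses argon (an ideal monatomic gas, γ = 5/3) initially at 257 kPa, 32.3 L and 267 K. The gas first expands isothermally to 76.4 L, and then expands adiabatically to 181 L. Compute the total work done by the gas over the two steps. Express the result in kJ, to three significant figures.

W_total ≈ 12.6 kJ

Step 1 (isothermal): W = P₁V₁ ln(V₂/V₁) = (8301) ln(76.4/32.3) = 7147 J.
After step 1: P = 108.7 kPa, V = 76.4 L, T = 267 K.
Step 2 (adiabatic): W = (P₁V₁ − P₂V₂)/(γ−1) = (8301 − 4671)/0.667 = 5445 J.
W_total = 7147 + 5445 = 12592 J.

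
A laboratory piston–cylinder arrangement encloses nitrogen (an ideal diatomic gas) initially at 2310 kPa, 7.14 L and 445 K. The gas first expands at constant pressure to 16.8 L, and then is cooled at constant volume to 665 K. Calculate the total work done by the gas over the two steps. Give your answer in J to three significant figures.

W_total ≈ 22300 J

Step 1 (isobaric): W = PΔV = (2310 kPa)(16.8 − 7.14 L) = 22315 J.
Step 2 (isochoric): W = 0 (constant volume).
W_total = 22315 + 0 = 22315 J.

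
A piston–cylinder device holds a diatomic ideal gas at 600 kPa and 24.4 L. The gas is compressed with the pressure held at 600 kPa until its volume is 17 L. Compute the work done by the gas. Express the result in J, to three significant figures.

W ≈ -4440 J

Isobaric: W = P ΔV.
W = (600 kPa)(17 − 24.4 L) = (600)(-7.4) = -4440 J.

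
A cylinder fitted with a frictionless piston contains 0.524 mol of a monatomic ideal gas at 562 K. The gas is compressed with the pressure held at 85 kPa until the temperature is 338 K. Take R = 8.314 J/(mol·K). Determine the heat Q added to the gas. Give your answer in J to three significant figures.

Isobaric: W = nRΔT = (0.524)(8.314)(-224) = -975.9 J.
ΔU = nCᵥΔT with Cᵥ = 3R/2: ΔU = (0.524)(12.47)(-224) = -1464 J.
Q = ΔU + W = -1464 − 975.9 = -2440 J.

Q ≈ -2440 J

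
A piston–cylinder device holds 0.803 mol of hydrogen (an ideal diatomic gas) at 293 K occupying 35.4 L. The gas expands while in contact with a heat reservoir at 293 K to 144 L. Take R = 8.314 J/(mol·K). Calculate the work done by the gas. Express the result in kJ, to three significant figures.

Isothermal: W = nRT ln(V₂/V₁).
W = (0.803)(8.314)(293) × ln(144/35.4)
  = 1956 × 1.403
W_by_gas = 2745 J.

W ≈ 2.74 kJ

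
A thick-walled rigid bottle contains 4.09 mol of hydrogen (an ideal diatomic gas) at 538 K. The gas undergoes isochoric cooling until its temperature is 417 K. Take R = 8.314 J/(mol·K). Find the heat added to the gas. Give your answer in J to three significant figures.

Q ≈ -10300 J

Constant volume ⇒ W = 0, so Q = ΔU = nCᵥΔT with Cᵥ = 5R/2 = 20.79 J/(mol·K).
ΔU = (4.09)(20.79)(417 − 538) = -10286 J.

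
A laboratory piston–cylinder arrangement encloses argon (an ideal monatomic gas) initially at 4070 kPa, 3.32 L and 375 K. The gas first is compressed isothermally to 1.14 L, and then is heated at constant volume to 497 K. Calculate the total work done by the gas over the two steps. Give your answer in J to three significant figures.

W_total ≈ -14400 J

Step 1 (isothermal): W = P₁V₁ ln(V₂/V₁) = (13512) ln(1.14/3.32) = -14444 J.
Step 2 (isochoric): W = 0 (constant volume).
W_total = -14444 + 0 = -14444 J.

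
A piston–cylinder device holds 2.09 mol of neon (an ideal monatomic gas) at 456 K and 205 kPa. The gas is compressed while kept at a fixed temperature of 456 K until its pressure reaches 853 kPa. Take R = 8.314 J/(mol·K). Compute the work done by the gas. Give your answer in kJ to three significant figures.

Isothermal process: W = nRT ln(V₂/V₁) = nRT ln(P₁/P₂).
W = (2.09)(8.314)(456) × ln(205/853)
  = 7924 × ln(0.2403) = 7924 × -1.426
W_by_gas = -11297 J.

W ≈ -11.3 kJ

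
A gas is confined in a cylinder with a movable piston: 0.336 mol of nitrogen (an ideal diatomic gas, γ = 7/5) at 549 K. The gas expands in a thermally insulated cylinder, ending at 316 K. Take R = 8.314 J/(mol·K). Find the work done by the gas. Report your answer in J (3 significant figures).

Adiabatic ⇒ Q = 0, so W_by = −ΔU = nCᵥ(T₁ − T₂).
Cᵥ = 5R/2 = 20.79 J/(mol·K).
W = (0.336)(20.79)(549 − 316) = 1627 J.

W ≈ 1630 J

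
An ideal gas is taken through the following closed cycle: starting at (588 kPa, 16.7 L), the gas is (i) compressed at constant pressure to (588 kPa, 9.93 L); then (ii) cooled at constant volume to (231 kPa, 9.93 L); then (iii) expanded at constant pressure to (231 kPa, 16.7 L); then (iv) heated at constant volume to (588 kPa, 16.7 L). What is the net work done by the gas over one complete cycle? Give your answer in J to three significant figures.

Constant-volume legs do no work.
W(i) = (588)(9.93 − 16.7) = -3981 J; W(iii) = (231)(16.7 − 9.93) = 1564 J.
W_net = -3981 + 1564 = -2417 J (the counter-clockwise enclosed area).

W_net ≈ -2420 J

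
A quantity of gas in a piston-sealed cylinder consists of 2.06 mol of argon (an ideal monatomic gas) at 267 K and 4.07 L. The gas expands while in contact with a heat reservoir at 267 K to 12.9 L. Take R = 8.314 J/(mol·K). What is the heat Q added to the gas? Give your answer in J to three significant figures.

Isothermal ⇒ ΔU = 0, so Q = W = nRT ln(V₂/V₁).
Q = (2.06)(8.314)(267) ln(12.9/4.07) = 4573 × 1.154 = 5275 J.

Q ≈ 5280 J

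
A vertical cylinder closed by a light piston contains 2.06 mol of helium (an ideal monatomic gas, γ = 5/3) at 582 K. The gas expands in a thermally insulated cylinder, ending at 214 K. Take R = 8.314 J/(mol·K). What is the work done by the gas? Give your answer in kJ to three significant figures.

W ≈ 9.45 kJ

Adiabatic ⇒ Q = 0, so W_by = −ΔU = nCᵥ(T₁ − T₂).
Cᵥ = 3R/2 = 12.47 J/(mol·K).
W = (2.06)(12.47)(582 − 214) = 9454 J.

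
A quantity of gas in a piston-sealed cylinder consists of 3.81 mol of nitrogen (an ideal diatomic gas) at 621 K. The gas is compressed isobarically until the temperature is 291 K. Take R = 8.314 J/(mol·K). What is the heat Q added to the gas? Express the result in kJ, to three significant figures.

Q ≈ -36.6 kJ

Isobaric: W = nRΔT = (3.81)(8.314)(-330) = -10453 J.
ΔU = nCᵥΔT with Cᵥ = 5R/2: ΔU = (3.81)(20.79)(-330) = -26133 J.
Q = ΔU + W = -26133 − 10453 = -36586 J.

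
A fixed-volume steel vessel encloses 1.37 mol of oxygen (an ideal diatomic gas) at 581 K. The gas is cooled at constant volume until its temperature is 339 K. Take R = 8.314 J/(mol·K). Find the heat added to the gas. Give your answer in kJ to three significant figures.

Q ≈ -6.89 kJ

Constant volume ⇒ W = 0, so Q = ΔU = nCᵥΔT with Cᵥ = 5R/2 = 20.79 J/(mol·K).
ΔU = (1.37)(20.79)(339 − 581) = -6891 J.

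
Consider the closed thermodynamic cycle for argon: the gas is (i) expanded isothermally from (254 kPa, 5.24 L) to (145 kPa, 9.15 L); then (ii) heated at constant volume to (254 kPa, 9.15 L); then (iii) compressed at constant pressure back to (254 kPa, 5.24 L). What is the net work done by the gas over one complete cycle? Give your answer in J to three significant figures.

W_net ≈ -251 J

Leg (i): W = PᵢVᵢ ln(V_f/Vᵢ) = (1331) ln(9.15/5.24) = 741.9 J.
Leg (ii): W = 0.
Leg (iii): W = PΔV = (254)(5.24 − 9.15) = -993.1 J.
W_net = 741.9 − 993.1 = -251.2 J.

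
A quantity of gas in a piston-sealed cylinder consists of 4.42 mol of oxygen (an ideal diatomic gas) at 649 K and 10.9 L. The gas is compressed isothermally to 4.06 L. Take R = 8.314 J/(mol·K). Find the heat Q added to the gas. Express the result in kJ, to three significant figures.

Isothermal ⇒ ΔU = 0, so Q = W = nRT ln(V₂/V₁).
Q = (4.42)(8.314)(649) ln(4.06/10.9) = 23849 × -0.9876 = -23553 J.

Q ≈ -23.6 kJ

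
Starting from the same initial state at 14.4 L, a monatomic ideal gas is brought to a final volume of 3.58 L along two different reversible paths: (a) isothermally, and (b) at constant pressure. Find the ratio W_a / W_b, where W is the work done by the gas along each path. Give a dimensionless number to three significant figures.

Path (a) isothermal: W = P₁V₁ ln(V₂/V₁) → W_a/(P₁V₁) = -1.392.
Path (b) isobaric: W = P₁(V₂ − V₁) → W_b/(P₁V₁) = -0.7514.
W_a / W_b = -1.392 / -0.7514 = 1.852.

W_a / W_b ≈ 1.85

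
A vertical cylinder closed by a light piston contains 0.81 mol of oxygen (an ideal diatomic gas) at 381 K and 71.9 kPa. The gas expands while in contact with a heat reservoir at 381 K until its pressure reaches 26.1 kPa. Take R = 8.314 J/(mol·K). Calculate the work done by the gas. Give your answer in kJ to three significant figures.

W ≈ 2.60 kJ

Isothermal process: W = nRT ln(V₂/V₁) = nRT ln(P₁/P₂).
W = (0.81)(8.314)(381) × ln(71.9/26.1)
  = 2566 × ln(2.755) = 2566 × 1.013
W_by_gas = 2600 J.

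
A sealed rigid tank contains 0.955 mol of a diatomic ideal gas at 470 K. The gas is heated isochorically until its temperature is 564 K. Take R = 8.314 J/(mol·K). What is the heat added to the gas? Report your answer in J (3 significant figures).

Q ≈ 1870 J

Constant volume ⇒ W = 0, so Q = ΔU = nCᵥΔT with Cᵥ = 5R/2 = 20.79 J/(mol·K).
ΔU = (0.955)(20.79)(564 − 470) = 1866 J.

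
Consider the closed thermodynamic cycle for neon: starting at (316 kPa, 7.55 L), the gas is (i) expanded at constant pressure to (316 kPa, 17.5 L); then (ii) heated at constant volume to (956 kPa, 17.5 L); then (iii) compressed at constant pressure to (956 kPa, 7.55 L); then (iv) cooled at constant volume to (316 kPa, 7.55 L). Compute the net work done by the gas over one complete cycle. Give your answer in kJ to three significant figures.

Constant-volume legs do no work.
W(i) = (316)(17.5 − 7.55) = 3144 J; W(iii) = (956)(7.55 − 17.5) = -9512 J.
W_net = 3144 − 9512 = -6368 J (the counter-clockwise enclosed area).

W_net ≈ -6.37 kJ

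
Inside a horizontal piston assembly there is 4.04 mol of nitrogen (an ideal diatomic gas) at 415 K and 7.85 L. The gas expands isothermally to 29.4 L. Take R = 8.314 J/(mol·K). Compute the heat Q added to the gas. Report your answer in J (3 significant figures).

Q ≈ 18400 J

Isothermal ⇒ ΔU = 0, so Q = W = nRT ln(V₂/V₁).
Q = (4.04)(8.314)(415) ln(29.4/7.85) = 13939 × 1.32 = 18407 J.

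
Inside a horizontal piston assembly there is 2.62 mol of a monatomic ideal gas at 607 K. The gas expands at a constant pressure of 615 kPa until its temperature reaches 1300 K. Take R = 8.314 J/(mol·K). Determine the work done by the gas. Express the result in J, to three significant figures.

Isobaric: W = P ΔV = nR ΔT.
W = (2.62)(8.314)(1300 − 607) = 15095 J.

W ≈ 15100 J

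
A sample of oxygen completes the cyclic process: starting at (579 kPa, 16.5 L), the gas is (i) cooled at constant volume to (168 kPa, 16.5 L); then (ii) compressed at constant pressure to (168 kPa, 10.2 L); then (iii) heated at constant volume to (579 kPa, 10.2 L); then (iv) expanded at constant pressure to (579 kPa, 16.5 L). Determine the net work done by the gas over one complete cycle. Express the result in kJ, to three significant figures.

W_net ≈ 2.59 kJ

Constant-volume legs do no work.
W(ii) = (168)(10.2 − 16.5) = -1058 J; W(iv) = (579)(16.5 − 10.2) = 3648 J.
W_net = -1058 + 3648 = 2589 J (the clockwise enclosed area).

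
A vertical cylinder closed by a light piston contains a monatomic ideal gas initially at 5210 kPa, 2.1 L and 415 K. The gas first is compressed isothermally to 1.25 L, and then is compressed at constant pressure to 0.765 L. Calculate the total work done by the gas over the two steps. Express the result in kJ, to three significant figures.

Step 1 (isothermal): W = P₁V₁ ln(V₂/V₁) = (10941) ln(1.25/2.1) = -5676 J.
After step 1: P = 8753 kPa, V = 1.25 L, T = 415 K.
Step 2 (isobaric): W = PΔV = (8753 kPa)(0.765 − 1.25 L) = -4245 J.
W_total = -5676 − 4245 = -9921 J.

W_total ≈ -9.92 kJ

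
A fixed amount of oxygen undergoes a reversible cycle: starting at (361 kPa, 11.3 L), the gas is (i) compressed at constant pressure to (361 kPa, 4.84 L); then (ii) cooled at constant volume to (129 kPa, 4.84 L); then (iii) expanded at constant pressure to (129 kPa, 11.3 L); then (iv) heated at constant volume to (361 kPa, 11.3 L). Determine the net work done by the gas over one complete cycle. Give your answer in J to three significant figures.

W_net ≈ -1500 J

Constant-volume legs do no work.
W(i) = (361)(4.84 − 11.3) = -2332 J; W(iii) = (129)(11.3 − 4.84) = 833.3 J.
W_net = -2332 + 833.3 = -1499 J (the counter-clockwise enclosed area).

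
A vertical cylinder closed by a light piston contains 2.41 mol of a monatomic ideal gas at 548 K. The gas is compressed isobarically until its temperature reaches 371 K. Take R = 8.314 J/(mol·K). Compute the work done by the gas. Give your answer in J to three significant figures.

W ≈ -3550 J

Isobaric: W = P ΔV = nR ΔT.
W = (2.41)(8.314)(371 − 548) = -3547 J.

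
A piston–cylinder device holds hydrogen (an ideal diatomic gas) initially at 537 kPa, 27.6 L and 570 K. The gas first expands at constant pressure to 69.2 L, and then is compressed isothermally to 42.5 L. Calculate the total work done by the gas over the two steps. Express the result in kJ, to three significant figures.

W_total ≈ 4.22 kJ

Step 1 (isobaric): W = PΔV = (537 kPa)(69.2 − 27.6 L) = 22339 J.
After step 1: P = 537 kPa, V = 69.2 L, T = 1429 K.
Step 2 (isothermal): W = P₁V₁ ln(V₂/V₁) = (37160) ln(42.5/69.2) = -18116 J.
W_total = 22339 − 18116 = 4224 J.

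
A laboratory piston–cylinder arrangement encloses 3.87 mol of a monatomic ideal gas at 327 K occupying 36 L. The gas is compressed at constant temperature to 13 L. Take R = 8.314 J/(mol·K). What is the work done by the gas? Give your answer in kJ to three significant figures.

W ≈ -10.7 kJ

Isothermal: W = nRT ln(V₂/V₁).
W = (3.87)(8.314)(327) × ln(13/36)
  = 10521 × -1.019
W_by_gas = -10717 J.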